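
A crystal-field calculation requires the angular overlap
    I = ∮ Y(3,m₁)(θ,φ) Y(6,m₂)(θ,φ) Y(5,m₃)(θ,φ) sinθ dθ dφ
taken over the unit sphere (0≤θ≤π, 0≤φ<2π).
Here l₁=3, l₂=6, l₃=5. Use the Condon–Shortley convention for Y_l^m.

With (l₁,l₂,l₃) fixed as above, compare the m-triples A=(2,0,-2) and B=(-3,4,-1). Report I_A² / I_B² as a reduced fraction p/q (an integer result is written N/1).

3/4

l's match ⇒ only the (l;m) 3-j factors differ between A and B.
A: triangle coeff Δ(3,6,5) = 1/675675; Σ_t [0,1]: t=0:+1/34560 t=1:−1/8640 = -1/11520; (3j)²=3/143 [(3 6 5; 2 0 -2)], sign=+1
B: triangle coeff Δ(3,6,5) = 1/675675; Σ_t [4,4]: t=4:+1/69120 = 1/69120; (3j)²=4/143 [(3 6 5; -3 4 -1)], sign=+1
I_A²/I_B² = (3/143)/(4/143) = 3/4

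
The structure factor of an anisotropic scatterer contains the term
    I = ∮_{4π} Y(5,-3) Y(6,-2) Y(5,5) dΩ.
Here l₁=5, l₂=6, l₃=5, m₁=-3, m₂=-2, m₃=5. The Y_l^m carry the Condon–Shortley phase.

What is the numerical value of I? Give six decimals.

0.140602

m-sum 0 ✓  L=16 even ✓  1≤5≤11 ✓
Π(2lᵢ+1) = 11×13×11 = 1573
triangle coeff Δ(5,6,5) = 1/28588560
Σ_t [1,5]: t=1:−1/345600 t=2:+1/13824 t=3:−1/5184 t=4:+1/13824 t=5:−1/345600 = -7/129600
(3j)²=80/7293 [(5 6 5; 0 0 0)], sign=+1
Σ_t [4,4]: t=4:+1/829440 = 1/829440
(3j)²=35/2431 [(5 6 5; -3 -2 5)], sign=+1
⇒ 4πI² = 2800/11271
I = (+1)√(2800/11271/(4π)) = 0.14060244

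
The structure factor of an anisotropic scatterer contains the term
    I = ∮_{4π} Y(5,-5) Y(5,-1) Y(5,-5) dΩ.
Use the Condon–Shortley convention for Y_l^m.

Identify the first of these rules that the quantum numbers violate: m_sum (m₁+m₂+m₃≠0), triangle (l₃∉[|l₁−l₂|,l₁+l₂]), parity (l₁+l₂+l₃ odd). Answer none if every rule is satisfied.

m_sum

azimuthal sum: -5 − 1 − 5 = -11  ✗
0 ≤ 5 ≤ 10 (triangle on l)
L = 5 + 5 + 5 = 15 (odd)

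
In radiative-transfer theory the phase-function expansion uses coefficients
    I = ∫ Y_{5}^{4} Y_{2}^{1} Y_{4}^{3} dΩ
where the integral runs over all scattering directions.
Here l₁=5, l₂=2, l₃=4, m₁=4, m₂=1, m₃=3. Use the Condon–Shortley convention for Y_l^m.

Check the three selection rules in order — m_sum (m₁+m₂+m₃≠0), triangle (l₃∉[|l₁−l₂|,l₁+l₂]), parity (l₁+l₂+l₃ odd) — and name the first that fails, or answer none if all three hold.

m_sum

Σmᵢ = 8  ✗
l₃∈[|l₁−l₂|,l₁+l₂]=[3,7], have l₃=4
Σlᵢ = 11 ⇒ odd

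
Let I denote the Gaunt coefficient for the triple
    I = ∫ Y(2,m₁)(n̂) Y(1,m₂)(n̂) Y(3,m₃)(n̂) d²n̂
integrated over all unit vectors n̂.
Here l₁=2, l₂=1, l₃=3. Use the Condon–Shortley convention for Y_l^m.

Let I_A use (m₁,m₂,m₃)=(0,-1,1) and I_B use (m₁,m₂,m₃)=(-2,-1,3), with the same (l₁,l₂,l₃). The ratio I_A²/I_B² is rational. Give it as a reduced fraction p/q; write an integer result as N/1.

2/5

Same 2,1,3: normalisation and zero-m 3j drop out of the ratio.
A: Δ: 0! 4! 2! / 7! → 1/105; sum: t=0:+1/8 = 1/8; 3j²(2 1 3; 0 -1 1) = Δ·Π!·Σ² = 2/35  (sign +1)
B: Δ: 0! 4! 2! / 7! → 1/105; sum: t=0:+1/48 = 1/48; 3j²(2 1 3; -2 -1 3) = Δ·Π!·Σ² = 1/7  (sign +1)
I_A²/I_B² = (2/35)/(1/7) = 2/5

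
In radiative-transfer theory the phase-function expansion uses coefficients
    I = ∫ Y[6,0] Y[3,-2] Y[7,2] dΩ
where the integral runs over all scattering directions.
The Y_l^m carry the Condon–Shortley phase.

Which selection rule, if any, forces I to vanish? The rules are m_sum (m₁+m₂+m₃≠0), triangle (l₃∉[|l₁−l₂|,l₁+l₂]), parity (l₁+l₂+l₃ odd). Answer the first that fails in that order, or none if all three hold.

Σmᵢ = 0  ✓
l₃∈[|l₁−l₂|,l₁+l₂]=[3,9], have l₃=7  ✓
Σlᵢ = 16 ⇒ even  ✓

none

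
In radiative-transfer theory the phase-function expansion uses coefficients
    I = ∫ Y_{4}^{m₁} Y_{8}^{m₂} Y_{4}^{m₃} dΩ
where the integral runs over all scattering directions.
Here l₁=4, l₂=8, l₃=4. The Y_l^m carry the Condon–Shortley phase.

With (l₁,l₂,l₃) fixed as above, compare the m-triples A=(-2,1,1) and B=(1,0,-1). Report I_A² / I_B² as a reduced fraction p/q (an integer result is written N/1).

Shared (l₁,l₂,l₃)=(4,8,4): N and (l;000)² cancel in I_A²/I_B².
A: Δ = 8!·0!·8!/17! = 1/218790; Racah Σ t=6..6: t=6:+1/1036800 = 1/1036800; ⇒ 3j(4 8 4; -2 1 1)² = 98/12155, sgn -1
B: Δ = 8!·0!·8!/17! = 1/218790; Racah Σ t=3..3: t=3:−1/518400 = -1/518400; ⇒ 3j(4 8 4; 1 0 -1)² = 1568/109395, sgn +1
I_A²/I_B² = (98/12155)/(1568/109395) = 9/16

9/16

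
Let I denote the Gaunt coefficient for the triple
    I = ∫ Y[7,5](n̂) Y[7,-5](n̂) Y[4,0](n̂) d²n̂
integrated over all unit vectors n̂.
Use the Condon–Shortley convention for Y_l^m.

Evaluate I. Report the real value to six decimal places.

0.143298

m-sum 0 ✓  L=18 even ✓  0≤4≤14 ✓
Π(2lᵢ+1) = 15×15×9 = 2025
triangle coeff Δ(7,7,4) = 1/58198140
Σ_t [3,7]: t=3:−1/17418240 t=4:+1/622080 t=5:−1/230400 t=6:+1/622080 t=7:−1/17418240 = -1/806400
(3j)²=2268/230945 [(7 7 4; 0 0 0)], sign=-1
Σ_t [0,2]: t=0:+1/58060800 t=1:−1/13063680 t=2:+1/46448640 = -79/2090188800
(3j)²=68651/5290740 [(7 7 4; 5 -5 0)], sign=-1
⇒ 4πI² = 4549689/17631601
I = (+1)√(4549689/17631601/(4π)) = 0.14329797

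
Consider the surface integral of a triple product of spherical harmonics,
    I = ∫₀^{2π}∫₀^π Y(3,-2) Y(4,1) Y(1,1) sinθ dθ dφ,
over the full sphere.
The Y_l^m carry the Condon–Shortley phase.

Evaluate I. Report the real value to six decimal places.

-0.106622

Checks pass: Σm=0; 8 even; l₃=1∈[1,7].
(2·3+1)(2·4+1)(2·1+1) = 189
Δ: 6! 0! 2! / 9! → 1/252
sum: t=3:−1/36 = -1/36
3j²(3 4 1; 0 0 0) = Δ·Π!·Σ² = 4/63  (sign +1)
sum: t=5:−1/240 = -1/240
3j²(3 4 1; -2 1 1) = Δ·Π!·Σ² = 1/84  (sign -1)
combine: 4πI² = 189·4/63·1/84 = 1/7
take √, sign -1: I = -0.10662181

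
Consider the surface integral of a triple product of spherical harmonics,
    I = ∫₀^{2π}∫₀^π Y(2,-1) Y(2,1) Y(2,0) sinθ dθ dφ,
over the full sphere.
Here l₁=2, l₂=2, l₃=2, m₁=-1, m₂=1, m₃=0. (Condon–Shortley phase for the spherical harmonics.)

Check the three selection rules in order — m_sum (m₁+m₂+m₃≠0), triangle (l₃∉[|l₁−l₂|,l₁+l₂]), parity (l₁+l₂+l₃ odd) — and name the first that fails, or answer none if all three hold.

none

Σmᵢ = 0  ✓
l₃∈[|l₁−l₂|,l₁+l₂]=[0,4], have l₃=2  ✓
Σlᵢ = 6 ⇒ even  ✓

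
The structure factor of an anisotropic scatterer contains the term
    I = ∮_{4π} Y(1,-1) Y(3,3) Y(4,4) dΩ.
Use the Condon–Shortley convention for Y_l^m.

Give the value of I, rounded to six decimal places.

Σmᵢ = 6 ≠ 0, so the φ-integral vanishes; I = 0

0.000000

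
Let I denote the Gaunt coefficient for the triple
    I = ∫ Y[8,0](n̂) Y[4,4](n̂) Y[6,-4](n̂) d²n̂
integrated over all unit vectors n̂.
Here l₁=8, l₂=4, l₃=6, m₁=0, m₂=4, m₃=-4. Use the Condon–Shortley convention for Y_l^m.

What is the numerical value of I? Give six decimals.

Rules hold: Σm=0, L=18 even, 4≤6≤12.
N = 17·9·13 = 1989
Δ = 6!·10!·2!/19! = 1/23279256
Racah Σ t=2..4: t=2:+1/1658880 t=3:−1/518400 t=4:+1/1658880 = -1/1382400
⇒ 3j(8 4 6; 0 0 0)² = 504/46189, sgn -1
Racah Σ t=6..6: t=6:+1/116121600 = 1/116121600
⇒ 3j(8 4 6; 0 4 -4)² = 70/46189, sgn +1
4πI² = N·(3j₀)²·(3jₘ)² = 317520/9653501
I = -1·√(0.0328917/4π) = -0.05116090

-0.051161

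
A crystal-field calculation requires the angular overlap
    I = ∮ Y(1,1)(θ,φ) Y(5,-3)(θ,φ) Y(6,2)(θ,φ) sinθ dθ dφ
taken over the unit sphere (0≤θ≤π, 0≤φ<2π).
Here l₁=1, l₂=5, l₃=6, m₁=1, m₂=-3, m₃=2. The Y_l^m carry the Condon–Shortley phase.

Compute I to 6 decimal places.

m-sum 0 ✓  L=12 even ✓  4≤6≤6 ✓
Π(2lᵢ+1) = 3×11×13 = 429
triangle coeff Δ(1,5,6) = 1/858
Σ_t [0,0]: t=0:+1/14400 = 1/14400
(3j)²=6/143 [(1 5 6; 0 0 0)], sign=+1
Σ_t [0,0]: t=0:+1/161280 = 1/161280
(3j)²=1/143 [(1 5 6; 1 -3 2)], sign=+1
⇒ 4πI² = 18/143
I = (+1)√(18/143/(4π)) = 0.10008369

0.100084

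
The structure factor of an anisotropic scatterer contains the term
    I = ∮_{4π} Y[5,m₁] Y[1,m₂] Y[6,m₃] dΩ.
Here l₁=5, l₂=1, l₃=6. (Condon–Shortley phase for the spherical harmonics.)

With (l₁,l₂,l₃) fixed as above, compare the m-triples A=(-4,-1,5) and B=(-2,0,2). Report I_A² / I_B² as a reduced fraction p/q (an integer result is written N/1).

55/32

Shared (l₁,l₂,l₃)=(5,1,6): N and (l;000)² cancel in I_A²/I_B².
A: Δ = 0!·10!·2!/13! = 1/858; Racah Σ t=0..0: t=0:+1/725760 = 1/725760; ⇒ 3j(5 1 6; -4 -1 5)² = 5/78, sgn -1
B: Δ = 0!·10!·2!/13! = 1/858; Racah Σ t=0..0: t=0:+1/30240 = 1/30240; ⇒ 3j(5 1 6; -2 0 2)² = 16/429, sgn +1
I_A²/I_B² = (5/78)/(16/429) = 55/32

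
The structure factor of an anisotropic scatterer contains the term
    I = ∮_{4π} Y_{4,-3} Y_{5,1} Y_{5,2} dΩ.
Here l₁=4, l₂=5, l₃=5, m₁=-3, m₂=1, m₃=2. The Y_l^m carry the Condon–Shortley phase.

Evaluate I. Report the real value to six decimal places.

-0.048522

m-sum 0 ✓  L=14 even ✓  1≤5≤9 ✓
Π(2lᵢ+1) = 9×11×11 = 1089
triangle coeff Δ(4,5,5) = 1/3153150
Σ_t [0,4]: t=0:+1/69120 t=1:−1/1728 t=2:+1/576 t=3:−1/1728 t=4:+1/69120 = 7/11520
(3j)²=2/143 [(4 5 5; 0 0 0)], sign=-1
Σ_t [3,4]: t=3:−1/5184 t=4:+1/6912 = -1/20736
(3j)²=5/2574 [(4 5 5; -3 1 2)], sign=+1
⇒ 4πI² = 5/169
I = (-1)√(5/169/(4π)) = -0.04852178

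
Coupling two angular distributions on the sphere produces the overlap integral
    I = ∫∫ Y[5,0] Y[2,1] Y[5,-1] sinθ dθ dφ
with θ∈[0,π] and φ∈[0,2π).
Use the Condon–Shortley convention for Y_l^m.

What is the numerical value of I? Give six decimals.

m-sum 0 ✓  L=12 even ✓  3≤5≤7 ✓
Π(2lᵢ+1) = 11×5×11 = 605
triangle coeff Δ(5,2,5) = 1/38610
Σ_t [0,2]: t=0:+1/2880 t=1:−1/576 t=2:+1/2880 = -1/960
(3j)²=10/429 [(5 2 5; 0 0 0)], sign=+1
Σ_t [1,2]: t=1:−1/1152 t=2:+1/1440 = -1/5760
(3j)²=1/858 [(5 2 5; 0 1 -1)], sign=-1
⇒ 4πI² = 25/1521
I = (-1)√(25/1521/(4π)) = -0.03616600

-0.036166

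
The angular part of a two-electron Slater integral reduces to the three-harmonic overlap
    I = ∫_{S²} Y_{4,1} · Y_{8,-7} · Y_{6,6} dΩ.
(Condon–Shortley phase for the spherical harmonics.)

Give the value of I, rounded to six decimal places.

Rules hold: Σm=0, L=18 even, 4≤6≤12.
N = 9·17·13 = 1989
Δ = 6!·2!·10!/19! = 1/23279256
Racah Σ t=2..4: t=2:+1/1658880 t=3:−1/518400 t=4:+1/1658880 = -1/1382400
⇒ 3j(4 8 6; 0 0 0)² = 504/46189, sgn -1
Racah Σ t=1..1: t=1:−1/870912000 = -1/870912000
⇒ 3j(4 8 6; 1 -7 6)² = 33/1292, sgn -1
4πI² = N·(3j₀)²·(3jₘ)² = 3402/6137
I = +1·√(0.554343/4π) = 0.21003137

0.210031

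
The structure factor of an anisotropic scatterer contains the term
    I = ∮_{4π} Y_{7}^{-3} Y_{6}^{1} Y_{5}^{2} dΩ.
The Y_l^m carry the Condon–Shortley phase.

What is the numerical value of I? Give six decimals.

-0.036891

Checks pass: Σm=0; 18 even; l₃=5∈[1,13].
(2·7+1)(2·6+1)(2·5+1) = 2145
Δ: 8! 6! 4! / 19! → 1/174594420
sum: t=2:+1/4147200 t=3:−1/207360 t=4:+1/82944 t=5:−1/207360 t=6:+1/4147200 = 1/345600
3j²(7 6 5; 0 0 0) = Δ·Π!·Σ² = 420/46189  (sign -1)
sum: t=4:+1/2488320 t=5:−1/345600 t=6:+1/414720 t=7:−1/4354560 = -1/3225600
3j²(7 6 5; -3 1 2) = Δ·Π!·Σ² = 81/92378  (sign +1)
combine: 4πI² = 2145·420/46189·81/92378 = 255150/14919047
take √, sign -1: I = -0.03689116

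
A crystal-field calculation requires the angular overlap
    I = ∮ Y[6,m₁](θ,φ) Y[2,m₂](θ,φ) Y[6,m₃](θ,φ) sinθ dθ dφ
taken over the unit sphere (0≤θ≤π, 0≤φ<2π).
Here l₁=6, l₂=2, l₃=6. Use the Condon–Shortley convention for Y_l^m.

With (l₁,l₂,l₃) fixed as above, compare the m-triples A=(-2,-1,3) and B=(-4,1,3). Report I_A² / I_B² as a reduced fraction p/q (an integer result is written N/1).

Same 6,2,6: normalisation and zero-m 3j drop out of the ratio.
A: Δ: 2! 10! 2! / 15! → 1/90090; sum: t=0:+1/161280 t=1:−1/60480 = -1/96768; 3j²(6 2 6; -2 -1 3) = Δ·Π!·Σ² = 15/1001  (sign +1)
B: Δ: 2! 10! 2! / 15! → 1/90090; sum: t=1:−1/725760 t=2:+1/161280 = 1/207360; 3j²(6 2 6; -4 1 3) = Δ·Π!·Σ² = 7/286  (sign -1)
I_A²/I_B² = (15/1001)/(7/286) = 30/49

30/49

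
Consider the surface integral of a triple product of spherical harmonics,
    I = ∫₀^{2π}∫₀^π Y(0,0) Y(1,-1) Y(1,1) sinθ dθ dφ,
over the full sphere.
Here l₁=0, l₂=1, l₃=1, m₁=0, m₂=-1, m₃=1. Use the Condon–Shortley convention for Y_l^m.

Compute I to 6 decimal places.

m-sum 0 ✓  L=2 even ✓  1≤1≤1 ✓
Π(2lᵢ+1) = 1×3×3 = 9
triangle coeff Δ(0,1,1) = 1/3
Σ_t [0,0]: t=0:+1/1 = 1/1
(3j)²=1/3 [(0 1 1; 0 0 0)], sign=-1
Σ_t [0,0]: t=0:+1/2 = 1/2
(3j)²=1/3 [(0 1 1; 0 -1 1)], sign=+1
⇒ 4πI² = 1/1
I = (-1)√(1/1/(4π)) = -0.28209479

-0.282095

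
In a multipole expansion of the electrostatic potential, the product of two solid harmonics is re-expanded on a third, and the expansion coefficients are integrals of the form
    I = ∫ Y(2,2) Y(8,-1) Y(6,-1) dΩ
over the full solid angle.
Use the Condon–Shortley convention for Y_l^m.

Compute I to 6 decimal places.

Checks pass: Σm=0; 16 even; l₃=6∈[6,10].
(2·2+1)(2·8+1)(2·6+1) = 1105
Δ: 4! 0! 12! / 17! → 1/30940
sum: t=2:+1/2073600 = 1/2073600
3j²(2 8 6; 0 0 0) = Δ·Π!·Σ² = 28/1105  (sign +1)
sum: t=0:+1/14515200 = 1/14515200
3j²(2 8 6; 2 -1 -1) = Δ·Π!·Σ² = 9/2210  (sign -1)
combine: 4πI² = 1105·28/1105·9/2210 = 126/1105
take √, sign -1: I = -0.09525750

-0.095258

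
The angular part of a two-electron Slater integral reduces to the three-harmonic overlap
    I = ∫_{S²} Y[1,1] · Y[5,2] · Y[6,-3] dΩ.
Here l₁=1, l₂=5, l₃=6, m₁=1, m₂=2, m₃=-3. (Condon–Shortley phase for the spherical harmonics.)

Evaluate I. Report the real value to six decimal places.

Rules hold: Σm=0, L=12 even, 4≤6≤6.
N = 3·11·13 = 429
Δ = 0!·2!·10!/13! = 1/858
Racah Σ t=0..0: t=0:+1/14400 = 1/14400
⇒ 3j(1 5 6; 0 0 0)² = 6/143, sgn +1
Racah Σ t=0..0: t=0:+1/60480 = 1/60480
⇒ 3j(1 5 6; 1 2 -3)² = 6/143, sgn -1
4πI² = N·(3j₀)²·(3jₘ)² = 108/143
I = -1·√(0.755245/4π) = -0.24515397

-0.245154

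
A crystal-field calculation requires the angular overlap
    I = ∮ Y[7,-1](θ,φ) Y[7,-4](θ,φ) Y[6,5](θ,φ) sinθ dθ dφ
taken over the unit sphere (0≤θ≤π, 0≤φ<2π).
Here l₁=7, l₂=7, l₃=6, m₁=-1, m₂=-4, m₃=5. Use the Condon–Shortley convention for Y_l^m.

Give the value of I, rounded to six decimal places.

0.111002

Checks pass: Σm=0; 20 even; l₃=6∈[0,14].
(2·7+1)(2·7+1)(2·6+1) = 2925
Δ: 8! 6! 6! / 21! → 1/2444321880
sum: t=1:−1/2612736000 t=2:+1/20736000 t=3:−1/1658880 t=4:+1/746496 t=5:−1/1658880 t=6:+1/20736000 t=7:−1/2612736000 = 1/4354560
3j²(7 7 6; 0 0 0) = Δ·Π!·Σ² = 1000/138567  (sign +1)
sum: t=2:+1/124416000 t=3:−1/62208000 = -1/124416000
3j²(7 7 6; -1 -4 5) = Δ·Π!·Σ² = 154/20995  (sign +1)
combine: 4πI² = 2925·1000/138567·154/20995 = 210000/1356277
take √, sign +1: I = 0.11100193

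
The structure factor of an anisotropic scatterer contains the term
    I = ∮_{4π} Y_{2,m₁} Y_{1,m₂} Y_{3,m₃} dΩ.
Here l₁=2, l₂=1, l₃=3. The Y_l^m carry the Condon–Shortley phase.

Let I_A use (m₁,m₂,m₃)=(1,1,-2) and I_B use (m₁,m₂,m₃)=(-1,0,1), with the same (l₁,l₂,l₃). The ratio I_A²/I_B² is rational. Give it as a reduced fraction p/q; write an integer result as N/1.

Same 2,1,3: normalisation and zero-m 3j drop out of the ratio.
A: Δ: 0! 4! 2! / 7! → 1/105; sum: t=0:+1/12 = 1/12; 3j²(2 1 3; 1 1 -2) = Δ·Π!·Σ² = 2/21  (sign -1)
B: Δ: 0! 4! 2! / 7! → 1/105; sum: t=0:+1/6 = 1/6; 3j²(2 1 3; -1 0 1) = Δ·Π!·Σ² = 8/105  (sign +1)
I_A²/I_B² = (2/21)/(8/105) = 5/4

5/4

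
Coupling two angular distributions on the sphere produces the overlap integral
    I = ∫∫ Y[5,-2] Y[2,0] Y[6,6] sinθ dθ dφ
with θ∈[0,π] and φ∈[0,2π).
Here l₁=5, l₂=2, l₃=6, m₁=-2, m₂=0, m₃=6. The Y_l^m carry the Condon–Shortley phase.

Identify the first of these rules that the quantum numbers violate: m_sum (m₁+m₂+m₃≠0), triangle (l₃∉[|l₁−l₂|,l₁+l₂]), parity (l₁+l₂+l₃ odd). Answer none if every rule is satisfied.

azimuthal sum: -2 + 0 + 6 = 4  ✗
3 ≤ 6 ≤ 7 (triangle on l)
L = 5 + 2 + 6 = 13 (odd)

m_sum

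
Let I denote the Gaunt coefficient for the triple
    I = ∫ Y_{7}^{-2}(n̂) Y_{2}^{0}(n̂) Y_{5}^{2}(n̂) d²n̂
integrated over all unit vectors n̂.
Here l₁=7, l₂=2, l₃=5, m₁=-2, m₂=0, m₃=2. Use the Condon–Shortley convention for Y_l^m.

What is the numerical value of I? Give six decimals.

0.215014

m-sum 0 ✓  L=14 even ✓  5≤5≤9 ✓
Π(2lᵢ+1) = 15×5×11 = 825
triangle coeff Δ(7,2,5) = 1/15015
Σ_t [2,2]: t=2:+1/57600 = 1/57600
(3j)²=21/715 [(7 2 5; 0 0 0)], sign=-1
Σ_t [2,2]: t=2:+1/120960 = 1/120960
(3j)²=24/1001 [(7 2 5; -2 0 2)], sign=-1
⇒ 4πI² = 1080/1859
I = (+1)√(1080/1859/(4π)) = 0.21501425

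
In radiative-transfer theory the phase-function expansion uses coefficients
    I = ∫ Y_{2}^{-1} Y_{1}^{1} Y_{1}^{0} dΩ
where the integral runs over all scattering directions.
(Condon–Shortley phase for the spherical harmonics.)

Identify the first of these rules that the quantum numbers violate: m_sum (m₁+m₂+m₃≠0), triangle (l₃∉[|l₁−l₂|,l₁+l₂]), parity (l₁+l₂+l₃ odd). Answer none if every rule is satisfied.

none

azimuthal sum: -1 + 1 + 0 = 0  ✓
1 ≤ 1 ≤ 3 (triangle on l)  ✓
L = 2 + 1 + 1 = 4 (even)  ✓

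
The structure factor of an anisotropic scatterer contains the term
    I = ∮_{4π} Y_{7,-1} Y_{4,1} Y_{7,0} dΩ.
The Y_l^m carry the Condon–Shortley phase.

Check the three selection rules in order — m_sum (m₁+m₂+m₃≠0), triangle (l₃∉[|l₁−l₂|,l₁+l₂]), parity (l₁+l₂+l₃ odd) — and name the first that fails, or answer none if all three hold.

none

azimuthal sum: -1 + 1 + 0 = 0  ✓
3 ≤ 7 ≤ 11 (triangle on l)  ✓
L = 7 + 4 + 7 = 18 (even)  ✓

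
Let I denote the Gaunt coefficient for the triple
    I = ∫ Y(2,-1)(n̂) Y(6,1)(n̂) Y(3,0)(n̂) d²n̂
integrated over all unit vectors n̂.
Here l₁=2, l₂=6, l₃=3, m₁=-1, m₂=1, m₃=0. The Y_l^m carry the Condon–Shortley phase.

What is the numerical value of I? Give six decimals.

|2−6|≤3≤2+6 violated ⇒ I = 0

0.000000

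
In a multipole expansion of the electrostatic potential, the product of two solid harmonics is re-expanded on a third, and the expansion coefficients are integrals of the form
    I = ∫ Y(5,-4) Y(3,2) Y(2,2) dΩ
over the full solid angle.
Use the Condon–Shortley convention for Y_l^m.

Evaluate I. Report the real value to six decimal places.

0.268967

m-sum 0 ✓  L=10 even ✓  2≤2≤8 ✓
Π(2lᵢ+1) = 11×7×5 = 385
triangle coeff Δ(5,3,2) = 1/2310
Σ_t [3,3]: t=3:−1/144 = -1/144
(3j)²=10/231 [(5 3 2; 0 0 0)], sign=-1
Σ_t [5,5]: t=5:−1/2880 = -1/2880
(3j)²=3/55 [(5 3 2; -4 2 2)], sign=-1
⇒ 4πI² = 10/11
I = (+1)√(10/11/(4π)) = 0.26896683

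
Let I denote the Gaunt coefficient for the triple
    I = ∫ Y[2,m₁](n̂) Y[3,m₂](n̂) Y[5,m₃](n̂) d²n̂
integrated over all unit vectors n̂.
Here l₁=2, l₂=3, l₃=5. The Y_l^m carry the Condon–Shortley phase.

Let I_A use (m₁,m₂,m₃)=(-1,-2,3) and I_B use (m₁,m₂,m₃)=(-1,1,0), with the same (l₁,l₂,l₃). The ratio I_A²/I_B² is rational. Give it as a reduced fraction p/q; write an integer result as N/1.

56/25

Same 2,3,5: normalisation and zero-m 3j drop out of the ratio.
A: Δ: 0! 4! 6! / 11! → 1/2310; sum: t=0:+1/720 = 1/720; 3j²(2 3 5; -1 -2 3) = Δ·Π!·Σ² = 8/165  (sign +1)
B: Δ: 0! 4! 6! / 11! → 1/2310; sum: t=0:+1/288 = 1/288; 3j²(2 3 5; -1 1 0) = Δ·Π!·Σ² = 5/231  (sign -1)
I_A²/I_B² = (8/165)/(5/231) = 56/25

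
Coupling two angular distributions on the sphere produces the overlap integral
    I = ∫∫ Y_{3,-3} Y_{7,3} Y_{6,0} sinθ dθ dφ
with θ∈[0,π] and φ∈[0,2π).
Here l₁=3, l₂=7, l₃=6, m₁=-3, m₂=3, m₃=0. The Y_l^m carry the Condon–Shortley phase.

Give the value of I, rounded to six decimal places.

0.186383

m-sum 0 ✓  L=16 even ✓  4≤6≤10 ✓
Π(2lᵢ+1) = 7×15×13 = 1365
triangle coeff Δ(3,7,6) = 1/2042040
Σ_t [1,3]: t=1:−1/207360 t=2:+1/57600 t=3:−1/207360 = 1/129600
(3j)²=168/12155 [(3 7 6; 0 0 0)], sign=+1
Σ_t [4,4]: t=4:+1/829440 = 1/829440
(3j)²=225/9724 [(3 7 6; -3 3 0)], sign=+1
⇒ 4πI² = 198450/454597
I = (+1)√(198450/454597/(4π)) = 0.18638345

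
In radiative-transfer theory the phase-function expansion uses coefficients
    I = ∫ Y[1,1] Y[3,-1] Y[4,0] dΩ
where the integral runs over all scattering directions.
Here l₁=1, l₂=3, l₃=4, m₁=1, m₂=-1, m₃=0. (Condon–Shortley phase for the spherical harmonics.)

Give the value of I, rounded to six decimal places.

Checks pass: Σm=0; 8 even; l₃=4∈[2,4].
(2·1+1)(2·3+1)(2·4+1) = 189
Δ: 0! 2! 6! / 9! → 1/252
sum: t=0:+1/36 = 1/36
3j²(1 3 4; 0 0 0) = Δ·Π!·Σ² = 4/63  (sign +1)
sum: t=0:+1/96 = 1/96
3j²(1 3 4; 1 -1 0) = Δ·Π!·Σ² = 1/42  (sign +1)
combine: 4πI² = 189·4/63·1/42 = 2/7
take √, sign +1: I = 0.15078601

0.150786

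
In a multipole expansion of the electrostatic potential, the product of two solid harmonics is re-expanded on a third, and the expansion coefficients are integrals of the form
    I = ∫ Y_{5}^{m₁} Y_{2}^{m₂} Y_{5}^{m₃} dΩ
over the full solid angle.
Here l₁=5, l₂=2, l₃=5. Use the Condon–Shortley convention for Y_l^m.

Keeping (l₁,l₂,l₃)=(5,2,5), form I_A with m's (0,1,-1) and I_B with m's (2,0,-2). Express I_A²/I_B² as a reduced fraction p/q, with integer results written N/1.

l's match ⇒ only the (l;m) 3-j factors differ between A and B.
A: triangle coeff Δ(5,2,5) = 1/38610; Σ_t [1,2]: t=1:−1/1152 t=2:+1/1440 = -1/5760; (3j)²=1/858 [(5 2 5; 0 1 -1)], sign=-1
B: triangle coeff Δ(5,2,5) = 1/38610; Σ_t [0,2]: t=0:+1/2880 t=1:−1/1440 t=2:+1/20160 = -1/3360; (3j)²=6/715 [(5 2 5; 2 0 -2)], sign=+1
I_A²/I_B² = (1/858)/(6/715) = 5/36

5/36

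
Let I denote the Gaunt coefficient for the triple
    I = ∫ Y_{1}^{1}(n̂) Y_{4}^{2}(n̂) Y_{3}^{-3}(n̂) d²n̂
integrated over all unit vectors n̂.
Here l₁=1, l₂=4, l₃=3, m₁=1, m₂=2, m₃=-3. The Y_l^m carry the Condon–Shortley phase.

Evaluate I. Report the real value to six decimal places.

0.061558

Rules hold: Σm=0, L=8 even, 3≤3≤5.
N = 3·9·7 = 189
Δ = 2!·0!·6!/9! = 1/252
Racah Σ t=1..1: t=1:−1/36 = -1/36
⇒ 3j(1 4 3; 0 0 0)² = 4/63, sgn +1
Racah Σ t=0..0: t=0:+1/1440 = 1/1440
⇒ 3j(1 4 3; 1 2 -3)² = 1/252, sgn +1
4πI² = N·(3j₀)²·(3jₘ)² = 1/21
I = +1·√(0.047619/4π) = 0.06155813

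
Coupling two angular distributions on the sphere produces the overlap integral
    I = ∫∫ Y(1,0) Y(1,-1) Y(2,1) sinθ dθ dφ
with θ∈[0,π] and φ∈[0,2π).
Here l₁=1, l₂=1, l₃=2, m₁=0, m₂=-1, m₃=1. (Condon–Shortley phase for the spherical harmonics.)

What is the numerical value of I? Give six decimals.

Checks pass: Σm=0; 4 even; l₃=2∈[0,2].
(2·1+1)(2·1+1)(2·2+1) = 45
Δ: 0! 2! 2! / 5! → 1/30
sum: t=0:+1/1 = 1/1
3j²(1 1 2; 0 0 0) = Δ·Π!·Σ² = 2/15  (sign +1)
sum: t=0:+1/2 = 1/2
3j²(1 1 2; 0 -1 1) = Δ·Π!·Σ² = 1/10  (sign -1)
combine: 4πI² = 45·2/15·1/10 = 3/5
take √, sign -1: I = -0.21850969

-0.218510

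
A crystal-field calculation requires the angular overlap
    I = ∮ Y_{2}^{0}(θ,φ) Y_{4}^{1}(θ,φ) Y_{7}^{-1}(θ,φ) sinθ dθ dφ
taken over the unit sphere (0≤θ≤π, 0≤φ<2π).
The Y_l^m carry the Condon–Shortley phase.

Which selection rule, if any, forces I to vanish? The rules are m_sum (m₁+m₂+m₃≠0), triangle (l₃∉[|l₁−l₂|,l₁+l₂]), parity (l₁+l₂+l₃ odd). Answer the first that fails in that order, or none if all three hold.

Σmᵢ = 0  ✓
l₃∈[|l₁−l₂|,l₁+l₂]=[2,6], have l₃=7  ✗
Σlᵢ = 13 ⇒ odd

triangle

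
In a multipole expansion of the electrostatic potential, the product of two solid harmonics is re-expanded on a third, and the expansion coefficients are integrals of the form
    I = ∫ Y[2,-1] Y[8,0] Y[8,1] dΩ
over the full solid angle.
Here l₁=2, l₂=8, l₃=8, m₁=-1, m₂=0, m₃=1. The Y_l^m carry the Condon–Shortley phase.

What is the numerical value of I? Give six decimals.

m-sum 0 ✓  L=18 even ✓  6≤8≤10 ✓
Π(2lᵢ+1) = 5×17×17 = 1445
triangle coeff Δ(2,8,8) = 1/348840
Σ_t [0,2]: t=0:+1/116121600 t=1:−1/25401600 t=2:+1/116121600 = -1/45158400
(3j)²=24/1615 [(2 8 8; 0 0 0)], sign=-1
Σ_t [1,2]: t=1:−1/50803200 t=2:+1/58060800 = -1/406425600
(3j)²=1/3230 [(2 8 8; -1 0 1)], sign=+1
⇒ 4πI² = 12/1805
I = (-1)√(12/1805/(4π)) = -0.02300102

-0.023001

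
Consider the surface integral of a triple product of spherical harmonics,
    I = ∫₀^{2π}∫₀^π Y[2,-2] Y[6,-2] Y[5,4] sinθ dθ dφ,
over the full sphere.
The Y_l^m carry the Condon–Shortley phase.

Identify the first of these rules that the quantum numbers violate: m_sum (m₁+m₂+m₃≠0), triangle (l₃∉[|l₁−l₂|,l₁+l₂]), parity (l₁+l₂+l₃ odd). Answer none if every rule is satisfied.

parity

m₁+m₂+m₃ = -2 − 2 + 4 = 0  ✓
triangle: |2−6|=4 ≤ l₃=5 ≤ 2+6=8  ✓
parity: l₁+l₂+l₃ = 13 is odd  ✗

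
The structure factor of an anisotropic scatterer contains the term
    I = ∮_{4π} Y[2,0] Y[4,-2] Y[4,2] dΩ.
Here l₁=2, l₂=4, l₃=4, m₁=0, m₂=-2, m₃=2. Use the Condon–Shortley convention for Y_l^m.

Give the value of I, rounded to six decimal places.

0.065536

Checks pass: Σm=0; 10 even; l₃=4∈[2,6].
(2·2+1)(2·4+1)(2·4+1) = 405
Δ: 2! 2! 6! / 11! → 1/13860
sum: t=0:+1/192 t=1:−1/36 t=2:+1/192 = -5/288
3j²(2 4 4; 0 0 0) = Δ·Π!·Σ² = 20/693  (sign -1)
sum: t=0:+1/192 t=1:−1/120 t=2:+1/2880 = -1/360
3j²(2 4 4; 0 -2 2) = Δ·Π!·Σ² = 16/3465  (sign -1)
combine: 4πI² = 405·20/693·16/3465 = 320/5929
take √, sign +1: I = 0.06553591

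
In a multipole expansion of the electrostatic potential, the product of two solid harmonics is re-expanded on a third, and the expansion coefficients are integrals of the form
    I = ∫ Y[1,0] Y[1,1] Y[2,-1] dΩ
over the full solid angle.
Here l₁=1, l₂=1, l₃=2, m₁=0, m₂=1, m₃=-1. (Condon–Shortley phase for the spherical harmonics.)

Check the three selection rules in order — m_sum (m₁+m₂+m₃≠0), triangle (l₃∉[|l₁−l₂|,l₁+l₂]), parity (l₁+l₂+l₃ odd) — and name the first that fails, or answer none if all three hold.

none

m₁+m₂+m₃ = 0 + 1 − 1 = 0  ✓
triangle: |1−1|=0 ≤ l₃=2 ≤ 1+1=2  ✓
parity: l₁+l₂+l₃ = 4 is even  ✓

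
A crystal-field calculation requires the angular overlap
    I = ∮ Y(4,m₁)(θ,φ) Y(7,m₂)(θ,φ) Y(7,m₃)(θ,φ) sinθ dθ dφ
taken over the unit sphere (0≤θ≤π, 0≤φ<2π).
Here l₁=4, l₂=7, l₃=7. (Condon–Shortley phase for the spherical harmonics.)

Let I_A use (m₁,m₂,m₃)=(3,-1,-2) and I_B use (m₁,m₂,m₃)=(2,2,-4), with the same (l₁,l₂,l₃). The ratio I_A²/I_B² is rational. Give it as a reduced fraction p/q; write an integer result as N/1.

2744/825

l's match ⇒ only the (l;m) 3-j factors differ between A and B.
A: triangle coeff Δ(4,7,7) = 1/58198140; Σ_t [0,1]: t=0:+1/2488320 t=1:−1/2073600 = -1/12441600; (3j)²=98/138567 [(4 7 7; 3 -1 -2)], sign=+1
B: triangle coeff Δ(4,7,7) = 1/58198140; Σ_t [0,2]: t=0:+1/34836480 t=1:−1/2903040 t=2:+1/2903040 = 1/34836480; (3j)²=25/117572 [(4 7 7; 2 2 -4)], sign=-1
I_A²/I_B² = (98/138567)/(25/117572) = 2744/825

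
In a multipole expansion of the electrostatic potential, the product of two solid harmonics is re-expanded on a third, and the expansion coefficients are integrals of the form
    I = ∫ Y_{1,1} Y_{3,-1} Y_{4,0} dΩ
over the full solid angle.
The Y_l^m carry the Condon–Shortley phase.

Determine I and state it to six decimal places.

m-sum 0 ✓  L=8 even ✓  2≤4≤4 ✓
Π(2lᵢ+1) = 3×7×9 = 189
triangle coeff Δ(1,3,4) = 1/252
Σ_t [0,0]: t=0:+1/36 = 1/36
(3j)²=4/63 [(1 3 4; 0 0 0)], sign=+1
Σ_t [0,0]: t=0:+1/96 = 1/96
(3j)²=1/42 [(1 3 4; 1 -1 0)], sign=+1
⇒ 4πI² = 2/7
I = (+1)√(2/7/(4π)) = 0.15078601

0.150786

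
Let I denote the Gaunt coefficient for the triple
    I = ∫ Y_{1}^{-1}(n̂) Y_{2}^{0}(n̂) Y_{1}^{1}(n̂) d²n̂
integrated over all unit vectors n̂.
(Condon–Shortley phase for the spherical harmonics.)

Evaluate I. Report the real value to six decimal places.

0.126157

m-sum 0 ✓  L=4 even ✓  1≤1≤3 ✓
Π(2lᵢ+1) = 3×5×3 = 45
triangle coeff Δ(1,2,1) = 1/30
Σ_t [1,1]: t=1:−1/1 = -1/1
(3j)²=2/15 [(1 2 1; 0 0 0)], sign=+1
Σ_t [2,2]: t=2:+1/4 = 1/4
(3j)²=1/30 [(1 2 1; -1 0 1)], sign=+1
⇒ 4πI² = 1/5
I = (+1)√(1/5/(4π)) = 0.12615663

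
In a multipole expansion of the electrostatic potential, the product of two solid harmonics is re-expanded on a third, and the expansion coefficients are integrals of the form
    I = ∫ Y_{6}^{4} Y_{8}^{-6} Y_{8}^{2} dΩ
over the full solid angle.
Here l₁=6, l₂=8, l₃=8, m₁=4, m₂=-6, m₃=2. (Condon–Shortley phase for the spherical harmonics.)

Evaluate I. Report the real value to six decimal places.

Checks pass: Σm=0; 22 even; l₃=8∈[2,14].
(2·6+1)(2·8+1)(2·8+1) = 3757
Δ: 6! 6! 10! / 23! → 1/13742520792
sum: t=0:+1/41803776000 t=1:−1/435456000 t=2:+1/39813120 t=3:−1/18662400 t=4:+1/39813120 t=5:−1/435456000 t=6:+1/41803776000 = -11/1393459200
3j²(6 8 8; 0 0 0) = Δ·Π!·Σ² = 600/96577  (sign -1)
sum: t=0:+1/2786918400 t=1:−1/5225472000 t=2:+1/125411328000 = 11/62705664000
3j²(6 8 8; 4 -6 2) = Δ·Π!·Σ² = 55/7429  (sign +1)
combine: 4πI² = 3757·600/96577·55/7429 = 33000/190969
take √, sign -1: I = -0.11726559

-0.117266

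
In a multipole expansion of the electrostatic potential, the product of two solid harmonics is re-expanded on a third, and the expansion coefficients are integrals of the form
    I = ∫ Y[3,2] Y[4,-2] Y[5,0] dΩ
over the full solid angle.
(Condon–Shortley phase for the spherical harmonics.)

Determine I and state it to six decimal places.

-0.171327

Checks pass: Σm=0; 12 even; l₃=5∈[1,7].
(2·3+1)(2·4+1)(2·5+1) = 693
Δ: 2! 4! 6! / 13! → 1/180180
sum: t=0:+1/576 t=1:−1/144 t=2:+1/576 = -1/288
3j²(3 4 5; 0 0 0) = Δ·Π!·Σ² = 20/1001  (sign +1)
sum: t=0:+1/576 t=1:−1/2880 = 1/720
3j²(3 4 5; 2 -2 0) = Δ·Π!·Σ² = 80/3003  (sign -1)
combine: 4πI² = 693·20/1001·80/3003 = 4800/13013
take √, sign -1: I = -0.17132746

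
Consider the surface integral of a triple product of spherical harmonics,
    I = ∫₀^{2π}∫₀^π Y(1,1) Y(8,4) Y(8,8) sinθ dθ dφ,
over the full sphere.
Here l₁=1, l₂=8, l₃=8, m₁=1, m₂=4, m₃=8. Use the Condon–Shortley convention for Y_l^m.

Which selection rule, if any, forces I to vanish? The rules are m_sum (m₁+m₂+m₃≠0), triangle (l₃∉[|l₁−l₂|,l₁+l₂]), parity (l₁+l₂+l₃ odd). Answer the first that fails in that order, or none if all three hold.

m_sum

m₁+m₂+m₃ = 1 + 4 + 8 = 13  ✗
triangle: |1−8|=7 ≤ l₃=8 ≤ 1+8=9
parity: l₁+l₂+l₃ = 17 is odd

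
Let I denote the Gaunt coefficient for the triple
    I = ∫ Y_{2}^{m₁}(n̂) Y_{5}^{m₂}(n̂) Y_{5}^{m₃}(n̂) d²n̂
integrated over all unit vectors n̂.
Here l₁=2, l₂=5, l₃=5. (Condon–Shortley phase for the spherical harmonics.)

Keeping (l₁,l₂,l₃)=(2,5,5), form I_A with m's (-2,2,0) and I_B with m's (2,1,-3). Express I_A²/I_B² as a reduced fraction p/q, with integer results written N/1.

5/4

l's match ⇒ only the (l;m) 3-j factors differ between A and B.
A: triangle coeff Δ(2,5,5) = 1/38610; Σ_t [2,2]: t=2:+1/2880 = 1/2880; (3j)²=14/429 [(2 5 5; -2 2 0)], sign=-1
B: triangle coeff Δ(2,5,5) = 1/38610; Σ_t [0,0]: t=0:+1/5760 = 1/5760; (3j)²=56/2145 [(2 5 5; 2 1 -3)], sign=+1
I_A²/I_B² = (14/429)/(56/2145) = 5/4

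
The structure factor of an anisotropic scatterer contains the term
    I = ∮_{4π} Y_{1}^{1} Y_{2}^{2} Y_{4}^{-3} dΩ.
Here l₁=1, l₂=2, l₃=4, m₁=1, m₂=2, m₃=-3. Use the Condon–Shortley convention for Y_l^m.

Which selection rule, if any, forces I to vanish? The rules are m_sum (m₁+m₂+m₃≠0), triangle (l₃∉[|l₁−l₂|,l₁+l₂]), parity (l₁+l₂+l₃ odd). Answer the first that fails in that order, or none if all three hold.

triangle

azimuthal sum: 1 + 2 − 3 = 0  ✓
1 ≤ 4 ≤ 3 (triangle on l)  ✗
L = 1 + 2 + 4 = 7 (odd)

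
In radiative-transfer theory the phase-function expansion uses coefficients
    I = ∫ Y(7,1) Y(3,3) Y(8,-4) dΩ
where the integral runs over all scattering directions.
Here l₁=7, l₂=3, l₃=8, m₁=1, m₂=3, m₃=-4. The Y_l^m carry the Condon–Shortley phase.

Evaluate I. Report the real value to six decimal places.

-0.189449

Rules hold: Σm=0, L=18 even, 4≤8≤10.
N = 15·7·17 = 1785
Δ = 2!·12!·4!/19! = 1/5290740
Racah Σ t=0..2: t=0:+1/7257600 t=1:−1/2073600 t=2:+1/7257600 = -1/4838400
⇒ 3j(7 3 8; 0 0 0)² = 252/20995, sgn -1
Racah Σ t=2..2: t=2:+1/46448640 = 1/46448640
⇒ 3j(7 3 8; 1 3 -4)² = 2475/117572, sgn +1
4πI² = N·(3j₀)²·(3jₘ)² = 467775/1037153
I = -1·√(0.451018/4π) = -0.18944893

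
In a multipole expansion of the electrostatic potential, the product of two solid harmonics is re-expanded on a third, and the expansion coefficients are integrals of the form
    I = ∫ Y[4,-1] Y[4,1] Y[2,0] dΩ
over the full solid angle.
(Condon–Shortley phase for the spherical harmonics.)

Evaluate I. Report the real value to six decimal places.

Rules hold: Σm=0, L=10 even, 0≤2≤8.
N = 9·9·5 = 405
Δ = 6!·2!·2!/11! = 1/13860
Racah Σ t=2..4: t=2:+1/192 t=3:−1/36 t=4:+1/192 = -5/288
⇒ 3j(4 4 2; 0 0 0)² = 20/693, sgn -1
Racah Σ t=3..5: t=3:−1/144 t=4:+1/48 t=5:−1/480 = 17/1440
⇒ 3j(4 4 2; -1 1 0)² = 289/13860, sgn +1
4πI² = N·(3j₀)²·(3jₘ)² = 1445/5929
I = -1·√(0.243717/4π) = -0.13926381

-0.139264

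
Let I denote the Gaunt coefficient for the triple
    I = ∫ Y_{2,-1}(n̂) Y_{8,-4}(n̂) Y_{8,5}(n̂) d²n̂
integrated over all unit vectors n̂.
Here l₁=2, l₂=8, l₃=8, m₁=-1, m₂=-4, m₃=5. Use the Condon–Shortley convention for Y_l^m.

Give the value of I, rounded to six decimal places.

-0.175924

m-sum 0 ✓  L=18 even ✓  6≤8≤10 ✓
Π(2lᵢ+1) = 5×17×17 = 1445
triangle coeff Δ(2,8,8) = 1/348840
Σ_t [0,2]: t=0:+1/116121600 t=1:−1/25401600 t=2:+1/116121600 = -1/45158400
(3j)²=24/1615 [(2 8 8; 0 0 0)], sign=-1
Σ_t [1,2]: t=1:−1/479001600 t=2:+1/1916006400 = -1/638668800
(3j)²=117/6460 [(2 8 8; -1 -4 5)], sign=+1
⇒ 4πI² = 702/1805
I = (-1)√(702/1805/(4π)) = -0.17592397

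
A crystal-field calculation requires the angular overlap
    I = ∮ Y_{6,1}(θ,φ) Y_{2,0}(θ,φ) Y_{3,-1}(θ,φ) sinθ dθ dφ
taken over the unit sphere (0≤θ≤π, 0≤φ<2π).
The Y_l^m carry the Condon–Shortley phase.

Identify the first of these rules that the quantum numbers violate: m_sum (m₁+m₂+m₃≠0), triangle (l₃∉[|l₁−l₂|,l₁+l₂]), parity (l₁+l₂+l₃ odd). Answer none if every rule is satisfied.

triangle

m₁+m₂+m₃ = 1 + 0 − 1 = 0  ✓
triangle: |6−2|=4 ≤ l₃=3 ≤ 6+2=8  ✗
parity: l₁+l₂+l₃ = 11 is odd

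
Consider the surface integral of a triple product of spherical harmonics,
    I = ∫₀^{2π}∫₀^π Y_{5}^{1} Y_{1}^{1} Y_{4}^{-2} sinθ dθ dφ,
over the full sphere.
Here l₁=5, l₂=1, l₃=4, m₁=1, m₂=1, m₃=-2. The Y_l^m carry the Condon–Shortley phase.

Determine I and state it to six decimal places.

-0.120286

Checks pass: Σm=0; 10 even; l₃=4∈[4,6].
(2·5+1)(2·1+1)(2·4+1) = 297
Δ: 2! 8! 0! / 11! → 1/495
sum: t=1:−1/576 = -1/576
3j²(5 1 4; 0 0 0) = Δ·Π!·Σ² = 5/99  (sign -1)
sum: t=2:+1/2880 = 1/2880
3j²(5 1 4; 1 1 -2) = Δ·Π!·Σ² = 2/165  (sign +1)
combine: 4πI² = 297·5/99·2/165 = 2/11
take √, sign -1: I = -0.12028562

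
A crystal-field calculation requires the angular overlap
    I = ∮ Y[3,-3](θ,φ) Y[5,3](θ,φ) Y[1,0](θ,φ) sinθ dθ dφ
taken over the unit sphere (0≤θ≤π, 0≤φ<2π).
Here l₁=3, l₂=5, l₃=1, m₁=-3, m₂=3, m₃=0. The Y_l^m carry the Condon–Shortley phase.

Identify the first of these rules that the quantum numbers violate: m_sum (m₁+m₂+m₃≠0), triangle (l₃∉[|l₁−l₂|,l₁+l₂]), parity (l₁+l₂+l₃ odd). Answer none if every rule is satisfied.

Σmᵢ = 0  ✓
l₃∈[|l₁−l₂|,l₁+l₂]=[2,8], have l₃=1  ✗
Σlᵢ = 9 ⇒ odd

triangle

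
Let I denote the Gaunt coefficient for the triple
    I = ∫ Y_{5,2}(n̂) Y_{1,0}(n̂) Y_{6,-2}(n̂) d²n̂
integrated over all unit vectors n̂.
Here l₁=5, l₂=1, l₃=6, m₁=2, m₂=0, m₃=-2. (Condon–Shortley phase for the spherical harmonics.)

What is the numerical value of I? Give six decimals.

0.231133

Checks pass: Σm=0; 12 even; l₃=6∈[4,6].
(2·5+1)(2·1+1)(2·6+1) = 429
Δ: 0! 10! 2! / 13! → 1/858
sum: t=0:+1/14400 = 1/14400
3j²(5 1 6; 0 0 0) = Δ·Π!·Σ² = 6/143  (sign +1)
sum: t=0:+1/30240 = 1/30240
3j²(5 1 6; 2 0 -2) = Δ·Π!·Σ² = 16/429  (sign +1)
combine: 4πI² = 429·6/143·16/429 = 96/143
take √, sign +1: I = 0.23113338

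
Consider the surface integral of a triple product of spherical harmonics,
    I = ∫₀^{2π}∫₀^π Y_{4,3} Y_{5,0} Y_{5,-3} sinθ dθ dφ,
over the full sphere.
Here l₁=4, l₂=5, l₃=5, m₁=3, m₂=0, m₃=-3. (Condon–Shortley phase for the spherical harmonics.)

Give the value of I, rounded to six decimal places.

Checks pass: Σm=0; 14 even; l₃=5∈[1,9].
(2·4+1)(2·5+1)(2·5+1) = 1089
Δ: 4! 4! 6! / 15! → 1/3153150
sum: t=0:+1/69120 t=1:−1/1728 t=2:+1/576 t=3:−1/1728 t=4:+1/69120 = 7/11520
3j²(4 5 5; 0 0 0) = Δ·Π!·Σ² = 2/143  (sign -1)
sum: t=0:+1/17280 t=1:−1/6912 = -1/11520
3j²(4 5 5; 3 0 -3) = Δ·Π!·Σ² = 2/143  (sign -1)
combine: 4πI² = 1089·2/143·2/143 = 36/169
take √, sign +1: I = 0.13019760

0.130198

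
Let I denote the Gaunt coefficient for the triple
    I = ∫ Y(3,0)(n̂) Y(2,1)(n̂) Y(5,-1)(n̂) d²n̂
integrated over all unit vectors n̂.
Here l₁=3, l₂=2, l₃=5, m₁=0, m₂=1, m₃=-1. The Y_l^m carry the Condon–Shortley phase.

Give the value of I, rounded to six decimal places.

-0.214318

m-sum 0 ✓  L=10 even ✓  1≤5≤5 ✓
Π(2lᵢ+1) = 7×5×11 = 385
triangle coeff Δ(3,2,5) = 1/2310
Σ_t [0,0]: t=0:+1/144 = 1/144
(3j)²=10/231 [(3 2 5; 0 0 0)], sign=-1
Σ_t [0,0]: t=0:+1/216 = 1/216
(3j)²=8/231 [(3 2 5; 0 1 -1)], sign=+1
⇒ 4πI² = 400/693
I = (-1)√(400/693/(4π)) = -0.21431790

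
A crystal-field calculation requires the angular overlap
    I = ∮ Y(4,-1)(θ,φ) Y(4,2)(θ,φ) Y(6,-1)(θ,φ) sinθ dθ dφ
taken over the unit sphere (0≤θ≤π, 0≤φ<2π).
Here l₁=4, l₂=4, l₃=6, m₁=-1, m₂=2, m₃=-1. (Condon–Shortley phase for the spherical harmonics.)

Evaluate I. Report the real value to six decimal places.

Rules hold: Σm=0, L=14 even, 0≤6≤8.
N = 9·9·13 = 1053
Δ = 2!·6!·6!/15! = 1/1261260
Racah Σ t=0..2: t=0:+1/4608 t=1:−1/1296 t=2:+1/4608 = -7/20736
⇒ 3j(4 4 6; 0 0 0)² = 20/1287, sgn -1
Racah Σ t=0..2: t=0:+1/172800 t=1:−1/5760 t=2:+1/3456 = 7/57600
⇒ 3j(4 4 6; -1 2 -1)² = 21/2860, sgn -1
4πI² = N·(3j₀)²·(3jₘ)² = 189/1573
I = +1·√(0.120153/4π) = 0.09778261

0.097783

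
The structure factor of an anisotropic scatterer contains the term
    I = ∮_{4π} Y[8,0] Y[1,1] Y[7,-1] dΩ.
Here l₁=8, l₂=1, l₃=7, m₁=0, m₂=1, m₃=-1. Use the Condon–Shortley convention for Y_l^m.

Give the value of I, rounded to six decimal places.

m-sum 0 ✓  L=16 even ✓  7≤7≤9 ✓
Π(2lᵢ+1) = 17×3×15 = 765
triangle coeff Δ(8,1,7) = 1/2040
Σ_t [1,1]: t=1:−1/25401600 = -1/25401600
(3j)²=8/255 [(8 1 7; 0 0 0)], sign=+1
Σ_t [2,2]: t=2:+1/58060800 = 1/58060800
(3j)²=7/510 [(8 1 7; 0 1 -1)], sign=+1
⇒ 4πI² = 28/85
I = (+1)√(28/85/(4π)) = 0.16190663

0.161907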